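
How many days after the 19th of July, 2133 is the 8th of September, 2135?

781

Day-of-year of July 19, 2133: 200.
Day-of-year of September 8, 2135: 251.
2133 has 365 days, so 365 − 200 = 165 days remain in 2133.
Full years: 2134: 365. Sum = 365.
Total: 165 + 365 + 251 = 781 days.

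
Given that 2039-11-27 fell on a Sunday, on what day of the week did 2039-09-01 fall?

Count forward from the earlier date (September 1, 2039) to the later (November 27, 2039):
September 2039: 30 − 1 = 29 days remain.
Then October (31): 31 days.
November 1–27, 2039: 27 days.
Total: 29 + 31 + 27 = 87 days.
87 mod 7 = 3, so 3 days before Sunday is Thursday.

Thursday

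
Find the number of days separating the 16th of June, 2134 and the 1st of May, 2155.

From June 16, 2134 to June 16, 2154: 20 years, of which 5 contain a Feb 29 — 15×365 + 5×366 = 7305 days.
June 2154: 30 − 16 = 14 days remain.
Then 10 full months totalling 304 days.
May 1, 2155: 1 day.
Residual: 319 days.
Total: 7624 days.

7624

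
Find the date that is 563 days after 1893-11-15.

1895-06-01

Count 563 days after November 15, 1893:
Day-of-year of November 15, 1893: 319.
Day-of-year of June 1, 1895: 152.
1893 has 365 days, so 365 − 319 = 46 days remain in 1893.
Full years: 1894: 365. Sum = 365.
Total: 46 + 365 + 152 = 563 days.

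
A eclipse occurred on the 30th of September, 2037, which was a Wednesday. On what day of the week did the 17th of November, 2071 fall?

From September 30, 2037 to September 30, 2071: 34 years, of which 8 contain a Feb 29 — 26×365 + 8×366 = 12418 days.
September 2071: 30 − 30 = 0 days remain.
Then October (31): 31 days.
November 1–17, 2071: 17 days.
Residual: 48 days.
Total: 12466 days.
12466 mod 7 = 6, so 6 days after Wednesday is Tuesday.

Tuesday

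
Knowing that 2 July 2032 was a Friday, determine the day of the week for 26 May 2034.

Friday

July 2, 2032 → July 2, 2033: 365 days.
July 2033: 31 − 2 = 29 days remain.
Then 9 full months totalling 273 days.
May 1–26, 2034: 26 days.
Residual: 328 days.
Total: 693 days.
693 is a multiple of 7, so 26 May 2034 falls on the same weekday: Friday.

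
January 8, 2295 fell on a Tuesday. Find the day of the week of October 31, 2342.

Saturday

From January 8, 2295 to January 8, 2342: 47 years, of which 11 contain a Feb 29 — 36×365 + 11×366 = 17166 days.
(2300 is not a leap year (divisible by 100 but not 400).)
January 2342: 31 − 8 = 23 days remain.
Then February 2342 (28), March (31), April (30), May (31), June (30), July (31), August (31), September (30): 28 + 31 + 30 + 31 + 30 + 31 + 31 + 30 = 242 days.
October 1–31, 2342: 31 days.
Residual: 296 days.
Total: 17462 days.
17462 mod 7 = 4, so 4 days after Tuesday is Saturday.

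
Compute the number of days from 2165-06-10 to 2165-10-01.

June 2165: 30 − 10 = 20 days remain.
Then July (31), August (31), September (30): 31 + 31 + 30 = 92 days.
October 1, 2165: 1 day.
Total: 20 + 92 + 1 = 113 days.

113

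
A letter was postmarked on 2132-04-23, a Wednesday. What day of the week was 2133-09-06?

April 2132: 30 − 23 = 7 days remain.
Then 16 full months totalling 488 days.
September 1–6, 2133: 6 days.
Total: 7 + 488 + 6 = 501 days.
501 mod 7 = 4, so 4 days after Wednesday is Sunday.

Sunday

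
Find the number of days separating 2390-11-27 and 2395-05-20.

November 27, 2390 → November 27, 2391: 365 days.
November 27, 2391 → November 27, 2392: 366 days (2392 is a leap year).
November 27, 2392 → November 27, 2393: 365 days.
November 27, 2393 → November 27, 2394: 365 days.
November 2394: 30 − 27 = 3 days remain.
Then December (31), January (31), February 2395 (28), March (31), April (30): 31 + 31 + 28 + 31 + 30 = 151 days.
May 1–20, 2395: 20 days.
Residual: 174 days.
Total: 1635 days.

1635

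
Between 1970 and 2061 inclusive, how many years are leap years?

Years divisible by 4: 1972, 1976, …, 2060 — 23 in all.
2000 is divisible by 400, so still leap.
No century exceptions apply. Count: 23.

23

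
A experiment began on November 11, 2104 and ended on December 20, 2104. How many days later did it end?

November 2104: 30 − 11 = 19 days remain.
December 1–20, 2104: 20 days.
Total: 19 + 20 = 39 days.

39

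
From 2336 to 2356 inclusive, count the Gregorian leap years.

Years divisible by 4 in [2336, 2356]: 2336, 2340, 2344, 2348, 2352, 2356.
No century exceptions apply. Count: 6.

6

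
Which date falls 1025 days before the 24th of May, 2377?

the 3rd of August, 2374

Count 1025 days before May 24, 2377:
August 3, 2374 → August 3, 2375: 365 days.
August 3, 2375 → August 3, 2376: 366 days (2376 is a leap year).
August 2376: 31 − 3 = 28 days remain.
Then September (30), October (31), November (30), December (31), January (31), February 2377 (28), March (31), April (30): 30 + 31 + 30 + 31 + 31 + 28 + 31 + 30 = 242 days.
May 1–24, 2377: 24 days.
Residual: 294 days.
Total: 1025 days.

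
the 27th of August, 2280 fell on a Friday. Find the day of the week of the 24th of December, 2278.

Count forward from the earlier date (December 24, 2278) to the later (August 27, 2280):
December 24, 2278 → December 24, 2279: 365 days.
December 2279: 31 − 24 = 7 days remain.
Then January (31), February 2280 (29), March (31), April (30), May (31), June (30), July (31): 31 + 29 + 31 + 30 + 31 + 30 + 31 = 213 days.
August 1–27, 2280: 27 days.
Residual: 247 days.
Total: 612 days.
612 mod 7 = 3, so 3 days before Friday is Tuesday.

Tuesday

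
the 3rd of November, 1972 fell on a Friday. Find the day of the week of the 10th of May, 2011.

From November 3, 1972 to November 3, 2010: 38 years, of which 9 contain a Feb 29 — 29×365 + 9×366 = 13879 days.
(2000 is a leap year (divisible by 400).)
November 2010: 30 − 3 = 27 days remain.
Then December (31), January (31), February 2011 (28), March (31), April (30): 31 + 31 + 28 + 31 + 30 = 151 days.
May 1–10, 2011: 10 days.
Residual: 188 days.
Total: 14067 days.
14067 mod 7 = 4, so 4 days after Friday is Tuesday.

Tuesday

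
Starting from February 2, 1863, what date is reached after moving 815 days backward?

November 9, 1860

Count 815 days before February 2, 1863:
Day-of-year of November 9, 1860: 314.
Day-of-year of February 2, 1863: 33.
1860 has 366 days, so 366 − 314 = 52 days remain in 1860.
Full years: 1861: 365; 1862: 365. Sum = 730.
Total: 52 + 730 + 33 = 815 days.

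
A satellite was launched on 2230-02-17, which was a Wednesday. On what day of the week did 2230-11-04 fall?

February 2230: 28 − 17 = 11 days remain (2230 is not a leap year, so February has 28 days).
Then March (31), April (30), May (31), June (30), July (31), August (31), September (30), October (31): 31 + 30 + 31 + 30 + 31 + 31 + 30 + 31 = 245 days.
November 1–4, 2230: 4 days.
Total: 11 + 245 + 4 = 260 days.
260 mod 7 = 1, so 1 day after Wednesday is Thursday.

Thursday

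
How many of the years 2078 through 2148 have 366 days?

17

Years divisible by 4: 2080, 2084, …, 2148 — 18 in all.
Of these, 2100 is divisible by 100 but not 400, so not leap.
Leap years: 18 − 1 = 17.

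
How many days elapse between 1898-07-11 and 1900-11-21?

July 11, 1898 → July 11, 1899: 365 days.
July 11, 1899 → July 11, 1900: 365 days (1900 is not a leap year (divisible by 100 but not 400)).
July 1900: 31 − 11 = 20 days remain.
Then August (31), September (30), October (31): 31 + 30 + 31 = 92 days.
November 1–21, 1900: 21 days.
Residual: 133 days.
Total: 863 days.

863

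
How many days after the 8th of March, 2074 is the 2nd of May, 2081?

Day-of-year of March 8, 2074: 67.
Day-of-year of May 2, 2081: 122.
2074 has 365 days, so 365 − 67 = 298 days remain in 2074.
Full years: 2075: 365; 2076: 366; 2077: 365; 2078: 365; 2079: 365; 2080: 366. Sum = 2192.
Total: 298 + 2192 + 122 = 2612 days.

2612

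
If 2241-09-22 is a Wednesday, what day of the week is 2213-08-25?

Wednesday

Count forward from the earlier date (August 25, 2213) to the later (September 22, 2241):
Day-of-year of August 25, 2213: 237.
Day-of-year of September 22, 2241: 265.
2213 has 365 days, so 365 − 237 = 128 days remain in 2213.
Full years 2214–2240: 20 common + 7 leap = 20×365 + 7×366 = 9862 days.
Total: 128 + 9862 + 265 = 10255 days.
10255 is a multiple of 7, so 2213-08-25 falls on the same weekday: Wednesday.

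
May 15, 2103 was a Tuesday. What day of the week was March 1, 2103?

Thursday

Count forward from the earlier date (March 1, 2103) to the later (May 15, 2103):
March 2103: 31 − 1 = 30 days remain.
Then April (30): 30 days.
May 1–15, 2103: 15 days.
Total: 30 + 30 + 15 = 75 days.
75 mod 7 = 5, so 5 days before Tuesday is Thursday.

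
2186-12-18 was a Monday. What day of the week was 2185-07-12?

Count forward from the earlier date (July 12, 2185) to the later (December 18, 2186):
July 12, 2185 → July 12, 2186: 365 days.
July 2186: 31 − 12 = 19 days remain.
Then August (31), September (30), October (31), November (30): 31 + 30 + 31 + 30 = 122 days.
December 1–18, 2186: 18 days.
Residual: 159 days.
Total: 524 days.
524 mod 7 = 6, so 6 days before Monday is Tuesday.

Tuesday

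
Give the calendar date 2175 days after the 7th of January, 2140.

the 21st of December, 2145

Count 2175 days after January 7, 2140:
Day-of-year of January 7, 2140: 7.
Day-of-year of December 21, 2145: 355.
2140 has 366 days, so 366 − 7 = 359 days remain in 2140.
Full years: 2141: 365; 2142: 365; 2143: 365; 2144: 366. Sum = 1461.
Total: 359 + 1461 + 355 = 2175 days.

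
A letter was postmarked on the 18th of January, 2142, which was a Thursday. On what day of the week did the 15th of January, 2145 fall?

January 18, 2142 → January 18, 2143: 365 days.
January 18, 2143 → January 18, 2144: 365 days.
January 2144: 31 − 18 = 13 days remain.
Then 11 full months totalling 335 days.
January 1–15, 2145: 15 days.
Residual: 363 days.
Total: 1093 days.
1093 mod 7 = 1, so 1 day after Thursday is Friday.

Friday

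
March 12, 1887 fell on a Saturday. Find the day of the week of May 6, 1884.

Tuesday

Count forward from the earlier date (May 6, 1884) to the later (March 12, 1887):
Day-of-year of May 6, 1884: 127.
Day-of-year of March 12, 1887: 71.
1884 has 366 days, so 366 − 127 = 239 days remain in 1884.
Full years: 1885: 365; 1886: 365. Sum = 730.
Total: 239 + 730 + 71 = 1040 days.
1040 mod 7 = 4, so 4 days before Saturday is Tuesday.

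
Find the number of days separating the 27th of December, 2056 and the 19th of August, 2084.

10097

From December 27, 2056 to December 27, 2083: 27 years, of which 6 contain a Feb 29 — 21×365 + 6×366 = 9861 days.
December 2083: 31 − 27 = 4 days remain.
Then January (31), February 2084 (29), March (31), April (30), May (31), June (30), July (31): 31 + 29 + 31 + 30 + 31 + 30 + 31 = 213 days.
August 1–19, 2084: 19 days.
Residual: 236 days.
Total: 10097 days.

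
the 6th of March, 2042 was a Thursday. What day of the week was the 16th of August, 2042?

March 2042: 31 − 6 = 25 days remain.
Then April (30), May (31), June (30), July (31): 30 + 31 + 30 + 31 = 122 days.
August 1–16, 2042: 16 days.
Total: 25 + 122 + 16 = 163 days.
163 mod 7 = 2, so 2 days after Thursday is Saturday.

Saturday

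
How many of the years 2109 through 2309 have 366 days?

48

Years divisible by 4: 2112, 2116, …, 2308 — 50 in all.
Of these, 2200, 2300 are divisible by 100 but not 400, so not leap.
Leap years: 50 − 2 = 48.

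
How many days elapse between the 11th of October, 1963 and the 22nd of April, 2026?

From October 11, 1963 to October 11, 2025: 62 years, of which 16 contain a Feb 29 — 46×365 + 16×366 = 22646 days.
(2000 is a leap year (divisible by 400).)
October 2025: 31 − 11 = 20 days remain.
Then November (30), December (31), January (31), February 2026 (28), March (31): 30 + 31 + 31 + 28 + 31 = 151 days.
April 1–22, 2026: 22 days.
Residual: 193 days.
Total: 22839 days.

22839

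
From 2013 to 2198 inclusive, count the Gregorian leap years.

45

Years divisible by 4: 2016, 2020, …, 2196 — 46 in all.
Of these, 2100 is divisible by 100 but not 400, so not leap.
Leap years: 46 − 1 = 45.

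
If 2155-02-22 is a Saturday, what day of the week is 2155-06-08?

Sunday

February 2155: 28 − 22 = 6 days remain (2155 is not a leap year, so February has 28 days).
Then March (31), April (30), May (31): 31 + 30 + 31 = 92 days.
June 1–8, 2155: 8 days.
Total: 6 + 92 + 8 = 106 days.
106 mod 7 = 1, so 1 day after Saturday is Sunday.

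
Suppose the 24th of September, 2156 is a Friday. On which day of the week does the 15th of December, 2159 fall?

Saturday

Day-of-year of September 24, 2156: 268.
Day-of-year of December 15, 2159: 349.
2156 has 366 days, so 366 − 268 = 98 days remain in 2156.
Full years: 2157: 365; 2158: 365. Sum = 730.
Total: 98 + 730 + 349 = 1177 days.
1177 mod 7 = 1, so 1 day after Friday is Saturday.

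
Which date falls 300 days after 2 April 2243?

27 January 2244

Count 300 days after April 2, 2243:
April 2243: 30 − 2 = 28 days remain.
Then May (31), June (30), July (31), August (31), September (30), October (31), November (30), December (31): 31 + 30 + 31 + 31 + 30 + 31 + 30 + 31 = 245 days.
January 1–27, 2244: 27 days.
Total: 28 + 245 + 27 = 300 days.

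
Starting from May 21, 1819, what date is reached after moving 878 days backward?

December 24, 1816

Count 878 days before May 21, 1819:
December 24, 1816 → December 24, 1817: 365 days.
December 24, 1817 → December 24, 1818: 365 days.
December 1818: 31 − 24 = 7 days remain.
Then January (31), February 1819 (28), March (31), April (30): 31 + 28 + 31 + 30 = 120 days.
May 1–21, 1819: 21 days.
Residual: 148 days.
Total: 878 days.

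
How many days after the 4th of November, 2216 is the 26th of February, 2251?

Day-of-year of November 4, 2216: 309.
Day-of-year of February 26, 2251: 57.
2216 has 366 days, so 366 − 309 = 57 days remain in 2216.
Full years 2217–2250: 26 common + 8 leap = 26×365 + 8×366 = 12418 days.
Total: 57 + 12418 + 57 = 12532 days.

12532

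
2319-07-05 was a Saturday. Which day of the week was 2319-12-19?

Friday

July 2319: 31 − 5 = 26 days remain.
Then August (31), September (30), October (31), November (30): 31 + 30 + 31 + 30 = 122 days.
December 1–19, 2319: 19 days.
Total: 26 + 122 + 19 = 167 days.
167 mod 7 = 6, so 6 days after Saturday is Friday.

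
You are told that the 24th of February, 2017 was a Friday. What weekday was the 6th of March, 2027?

Saturday

Day-of-year of February 24, 2017: 55.
Day-of-year of March 6, 2027: 65.
2017 has 365 days, so 365 − 55 = 310 days remain in 2017.
Full years 2018–2026: 7 common + 2 leap = 7×365 + 2×366 = 3287 days.
Total: 310 + 3287 + 65 = 3662 days.
3662 mod 7 = 1, so 1 day after Friday is Saturday.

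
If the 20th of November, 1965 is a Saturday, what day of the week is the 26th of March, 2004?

Day-of-year of November 20, 1965: 324.
Day-of-year of March 26, 2004: 86.
1965 has 365 days, so 365 − 324 = 41 days remain in 1965.
Full years 1966–2003: 29 common + 9 leap = 29×365 + 9×366 = 13879 days.
Total: 41 + 13879 + 86 = 14006 days.
14006 mod 7 = 6, so 6 days after Saturday is Friday.

Friday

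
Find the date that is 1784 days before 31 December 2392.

12 February 2388

Count 1784 days before December 31, 2392:
Day-of-year of February 12, 2388: 43.
Day-of-year of December 31, 2392: 366.
2388 has 366 days, so 366 − 43 = 323 days remain in 2388.
Full years: 2389: 365; 2390: 365; 2391: 365. Sum = 1095.
Total: 323 + 1095 + 366 = 1784 days.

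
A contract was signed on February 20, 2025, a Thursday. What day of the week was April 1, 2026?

Wednesday

February 20, 2025 → February 20, 2026: 365 days.
February 2026: 28 − 20 = 8 days remain (2026 is not a leap year, so February has 28 days).
Then March (31): 31 days.
April 1, 2026: 1 day.
Residual: 40 days.
Total: 405 days.
405 mod 7 = 6, so 6 days after Thursday is Wednesday.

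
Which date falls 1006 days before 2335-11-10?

2333-02-07

Count 1006 days before November 10, 2335:
February 2333: 28 − 7 = 21 days remain (2333 is not a leap year, so February has 28 days).
Then 32 full months totalling 975 days.
November 1–10, 2335: 10 days.
Total: 21 + 975 + 10 = 1006 days.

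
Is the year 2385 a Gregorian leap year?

No

2385 is not a leap year.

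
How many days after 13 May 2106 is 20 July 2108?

799

May 2106: 31 − 13 = 18 days remain.
Then 25 full months totalling 761 days.
July 1–20, 2108: 20 days.
Total: 18 + 761 + 20 = 799 days.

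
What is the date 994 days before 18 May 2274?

28 August 2271

Count 994 days before May 18, 2274:
August 28, 2271 → August 28, 2272: 366 days (2272 is a leap year).
August 28, 2272 → August 28, 2273: 365 days.
August 2273: 31 − 28 = 3 days remain.
Then September (30), October (31), November (30), December (31), January (31), February 2274 (28), March (31), April (30): 30 + 31 + 30 + 31 + 31 + 28 + 31 + 30 = 242 days.
May 1–18, 2274: 18 days.
Residual: 263 days.
Total: 994 days.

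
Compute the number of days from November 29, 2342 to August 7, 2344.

617

November 2342: 30 − 29 = 1 day remains.
Then 20 full months totalling 609 days.
August 1–7, 2344: 7 days.
Total: 1 + 609 + 7 = 617 days.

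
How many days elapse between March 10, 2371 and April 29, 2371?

March 2371: 31 − 10 = 21 days remain.
April 1–29, 2371: 29 days.
Total: 21 + 29 = 50 days.

50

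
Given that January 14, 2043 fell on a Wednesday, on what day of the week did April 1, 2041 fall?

Monday

Count forward from the earlier date (April 1, 2041) to the later (January 14, 2043):
April 2041: 30 − 1 = 29 days remain.
Then 20 full months totalling 610 days.
January 1–14, 2043: 14 days.
Total: 29 + 610 + 14 = 653 days.
653 mod 7 = 2, so 2 days before Wednesday is Monday.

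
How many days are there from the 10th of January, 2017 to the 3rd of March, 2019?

January 2017: 31 − 10 = 21 days remain.
Then 25 full months totalling 758 days.
March 1–3, 2019: 3 days.
Total: 21 + 758 + 3 = 782 days.

782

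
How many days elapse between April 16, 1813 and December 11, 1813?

239

April 1813: 30 − 16 = 14 days remain.
Then May (31), June (30), July (31), August (31), September (30), October (31), November (30): 31 + 30 + 31 + 31 + 30 + 31 + 30 = 214 days.
December 1–11, 1813: 11 days.
Total: 14 + 214 + 11 = 239 days.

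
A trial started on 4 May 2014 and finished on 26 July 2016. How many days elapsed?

814

May 4, 2014 → May 4, 2015: 365 days.
May 4, 2015 → May 4, 2016: 366 days (2016 is a leap year).
May 2016: 31 − 4 = 27 days remain.
Then June (30): 30 days.
July 1–26, 2016: 26 days.
Residual: 83 days.
Total: 814 days.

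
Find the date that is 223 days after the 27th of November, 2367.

the 7th of July, 2368

Count 223 days after November 27, 2367:
Day-of-year of November 27, 2367: 331.
Day-of-year of July 7, 2368: 189.
2367 has 365 days, so 365 − 331 = 34 days remain in 2367.
Total: 34 + 189 = 223 days.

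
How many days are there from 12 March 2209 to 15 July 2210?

March 2209: 31 − 12 = 19 days remain.
Then 15 full months totalling 456 days.
July 1–15, 2210: 15 days.
Total: 19 + 456 + 15 = 490 days.

490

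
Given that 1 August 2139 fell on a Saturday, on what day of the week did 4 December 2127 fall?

Thursday

Count forward from the earlier date (December 4, 2127) to the later (August 1, 2139):
Day-of-year of December 4, 2127: 338.
Day-of-year of August 1, 2139: 213.
2127 has 365 days, so 365 − 338 = 27 days remain in 2127.
Full years 2128–2138: 8 common + 3 leap = 8×365 + 3×366 = 4018 days.
Total: 27 + 4018 + 213 = 4258 days.
4258 mod 7 = 2, so 2 days before Saturday is Thursday.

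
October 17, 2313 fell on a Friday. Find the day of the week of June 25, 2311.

Count forward from the earlier date (June 25, 2311) to the later (October 17, 2313):
Day-of-year of June 25, 2311: 176.
Day-of-year of October 17, 2313: 290.
2311 has 365 days, so 365 − 176 = 189 days remain in 2311.
Full years: 2312: 366. Sum = 366.
Total: 189 + 366 + 290 = 845 days.
845 mod 7 = 5, so 5 days before Friday is Sunday.

Sunday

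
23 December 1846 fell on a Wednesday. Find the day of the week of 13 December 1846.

Sunday

Count forward from the earlier date (December 13, 1846) to the later (December 23, 1846):
Within December 1846: 23 − 13 = 10 days.
10 mod 7 = 3, so 3 days before Wednesday is Sunday.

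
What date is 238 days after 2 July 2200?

25 February 2201

Count 238 days after July 2, 2200:
July 2200: 31 − 2 = 29 days remain.
Then August (31), September (30), October (31), November (30), December (31), January (31): 31 + 30 + 31 + 30 + 31 + 31 = 184 days.
February 1–25, 2201: 25 days (2201 is not a leap year).
Residual: 238 days.
Total: 238 days.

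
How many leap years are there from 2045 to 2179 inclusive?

Years divisible by 4: 2048, 2052, …, 2176 — 33 in all.
Of these, 2100 is divisible by 100 but not 400, so not leap.
Leap years: 33 − 1 = 32.

32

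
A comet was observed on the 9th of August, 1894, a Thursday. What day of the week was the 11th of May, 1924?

Sunday

Day-of-year of August 9, 1894: 221.
Day-of-year of May 11, 1924: 132.
1894 has 365 days, so 365 − 221 = 144 days remain in 1894.
Full years 1895–1923: 23 common + 6 leap = 23×365 + 6×366 = 10591 days.
Total: 144 + 10591 + 132 = 10867 days.
10867 mod 7 = 3, so 3 days after Thursday is Sunday.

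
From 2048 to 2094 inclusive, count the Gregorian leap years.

Years divisible by 4 in [2048, 2094]: 2048, 2052, 2056, 2060, 2064, 2068, 2072, 2076, 2080, 2084, 2088, 2092.
No century exceptions apply. Count: 12.

12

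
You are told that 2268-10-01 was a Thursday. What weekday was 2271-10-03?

Day-of-year of October 1, 2268: 275.
Day-of-year of October 3, 2271: 276.
2268 has 366 days, so 366 − 275 = 91 days remain in 2268.
Full years: 2269: 365; 2270: 365. Sum = 730.
Total: 91 + 730 + 276 = 1097 days.
1097 mod 7 = 5, so 5 days after Thursday is Tuesday.

Tuesday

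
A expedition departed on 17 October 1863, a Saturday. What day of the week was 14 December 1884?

Day-of-year of October 17, 1863: 290.
Day-of-year of December 14, 1884: 349.
1863 has 365 days, so 365 − 290 = 75 days remain in 1863.
Full years 1864–1883: 15 common + 5 leap = 15×365 + 5×366 = 7305 days.
Total: 75 + 7305 + 349 = 7729 days.
7729 mod 7 = 1, so 1 day after Saturday is Sunday.

Sunday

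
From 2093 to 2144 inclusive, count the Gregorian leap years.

12

Years divisible by 4: 2096, 2100, …, 2144 — 13 in all.
Of these, 2100 is divisible by 100 but not 400, so not leap.
Leap years: 13 − 1 = 12.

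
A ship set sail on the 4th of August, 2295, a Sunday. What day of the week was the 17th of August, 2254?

Thursday

Count forward from the earlier date (August 17, 2254) to the later (August 4, 2295):
Day-of-year of August 17, 2254: 229.
Day-of-year of August 4, 2295: 216.
2254 has 365 days, so 365 − 229 = 136 days remain in 2254.
Full years 2255–2294: 30 common + 10 leap = 30×365 + 10×366 = 14610 days.
Total: 136 + 14610 + 216 = 14962 days.
14962 mod 7 = 3, so 3 days before Sunday is Thursday.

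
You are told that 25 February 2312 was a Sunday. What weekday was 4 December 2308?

Count forward from the earlier date (December 4, 2308) to the later (February 25, 2312):
Day-of-year of December 4, 2308: 339.
Day-of-year of February 25, 2312: 56.
2308 has 366 days, so 366 − 339 = 27 days remain in 2308.
Full years: 2309: 365; 2310: 365; 2311: 365. Sum = 1095.
Total: 27 + 1095 + 56 = 1178 days.
1178 mod 7 = 2, so 2 days before Sunday is Friday.

Friday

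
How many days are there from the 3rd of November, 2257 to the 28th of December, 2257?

November 2257: 30 − 3 = 27 days remain.
December 1–28, 2257: 28 days.
Total: 27 + 28 = 55 days.

55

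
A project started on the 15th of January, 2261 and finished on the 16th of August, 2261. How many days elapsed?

January 2261: 31 − 15 = 16 days remain.
Then February 2261 (28), March (31), April (30), May (31), June (30), July (31): 28 + 31 + 30 + 31 + 30 + 31 = 181 days.
August 1–16, 2261: 16 days.
Total: 16 + 181 + 16 = 213 days.

213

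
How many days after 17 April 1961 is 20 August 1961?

April 1961: 30 − 17 = 13 days remain.
Then May (31), June (30), July (31): 31 + 30 + 31 = 92 days.
August 1–20, 1961: 20 days.
Total: 13 + 92 + 20 = 125 days.

125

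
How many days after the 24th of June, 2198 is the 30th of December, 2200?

919

Day-of-year of June 24, 2198: 175.
Day-of-year of December 30, 2200: 364.
2198 has 365 days, so 365 − 175 = 190 days remain in 2198.
Full years: 2199: 365. Sum = 365.
Total: 190 + 365 + 364 = 919 days.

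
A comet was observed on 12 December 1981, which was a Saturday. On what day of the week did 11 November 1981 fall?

Count forward from the earlier date (November 11, 1981) to the later (December 12, 1981):
November 1981: 30 − 11 = 19 days remain.
December 1–12, 1981: 12 days.
Total: 19 + 12 = 31 days.
31 mod 7 = 3, so 3 days before Saturday is Wednesday.

Wednesday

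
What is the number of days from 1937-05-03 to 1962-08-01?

Day-of-year of May 3, 1937: 123.
Day-of-year of August 1, 1962: 213.
1937 has 365 days, so 365 − 123 = 242 days remain in 1937.
Full years 1938–1961: 18 common + 6 leap = 18×365 + 6×366 = 8766 days.
Total: 242 + 8766 + 213 = 9221 days.

9221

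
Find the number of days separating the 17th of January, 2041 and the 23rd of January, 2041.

Within January 2041: 23 − 17 = 6 days.

6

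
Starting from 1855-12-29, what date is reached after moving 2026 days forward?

1861-07-16

Count 2026 days after December 29, 1855:
December 29, 1855 → December 29, 1856: 366 days (1856 is a leap year).
December 29, 1856 → December 29, 1857: 365 days.
December 29, 1857 → December 29, 1858: 365 days.
December 29, 1858 → December 29, 1859: 365 days.
December 29, 1859 → December 29, 1860: 366 days (1860 is a leap year).
December 1860: 31 − 29 = 2 days remain.
Then January (31), February 1861 (28), March (31), April (30), May (31), June (30): 31 + 28 + 31 + 30 + 31 + 30 = 181 days.
July 1–16, 1861: 16 days.
Residual: 199 days.
Total: 2026 days.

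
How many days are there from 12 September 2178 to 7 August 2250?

From September 12, 2178 to September 12, 2249: 71 years, of which 17 contain a Feb 29 — 54×365 + 17×366 = 25932 days.
(2200 is not a leap year (divisible by 100 but not 400).)
September 2249: 30 − 12 = 18 days remain.
Then 10 full months totalling 304 days.
August 1–7, 2250: 7 days.
Residual: 329 days.
Total: 26261 days.

26261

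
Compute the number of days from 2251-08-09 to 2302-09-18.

From August 9, 2251 to August 9, 2302: 51 years, of which 12 contain a Feb 29 — 39×365 + 12×366 = 18627 days.
(2300 is not a leap year (divisible by 100 but not 400).)
August 2302: 31 − 9 = 22 days remain.
September 1–18, 2302: 18 days.
Residual: 40 days.
Total: 18667 days.

18667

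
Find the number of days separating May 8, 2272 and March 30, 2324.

18953

From May 8, 2272 to May 8, 2323: 51 years, of which 11 contain a Feb 29 — 40×365 + 11×366 = 18626 days.
(2300 is not a leap year (divisible by 100 but not 400).)
May 2323: 31 − 8 = 23 days remain.
Then 9 full months totalling 274 days.
March 1–30, 2324: 30 days.
Residual: 327 days.
Total: 18953 days.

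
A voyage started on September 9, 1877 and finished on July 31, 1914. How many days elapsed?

13473

From September 9, 1877 to September 9, 1913: 36 years, of which 8 contain a Feb 29 — 28×365 + 8×366 = 13148 days.
(1900 is not a leap year (divisible by 100 but not 400).)
September 1913: 30 − 9 = 21 days remain.
Then 9 full months totalling 273 days.
July 1–31, 1914: 31 days.
Residual: 325 days.
Total: 13473 days.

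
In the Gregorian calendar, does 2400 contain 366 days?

2400 is a leap year (divisible by 400).

Yes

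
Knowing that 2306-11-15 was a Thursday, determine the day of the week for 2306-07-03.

Count forward from the earlier date (July 3, 2306) to the later (November 15, 2306):
July 2306: 31 − 3 = 28 days remain.
Then August (31), September (30), October (31): 31 + 30 + 31 = 92 days.
November 1–15, 2306: 15 days.
Total: 28 + 92 + 15 = 135 days.
135 mod 7 = 2, so 2 days before Thursday is Tuesday.

Tuesday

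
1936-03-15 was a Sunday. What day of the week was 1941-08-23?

Saturday

Day-of-year of March 15, 1936: 75.
Day-of-year of August 23, 1941: 235.
1936 has 366 days, so 366 − 75 = 291 days remain in 1936.
Full years: 1937: 365; 1938: 365; 1939: 365; 1940: 366. Sum = 1461.
Total: 291 + 1461 + 235 = 1987 days.
1987 mod 7 = 6, so 6 days after Sunday is Saturday.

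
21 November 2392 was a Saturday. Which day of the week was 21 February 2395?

November 21, 2392 → November 21, 2393: 365 days.
November 21, 2393 → November 21, 2394: 365 days.
November 2394: 30 − 21 = 9 days remain.
Then December (31), January (31): 31 + 31 = 62 days.
February 1–21, 2395: 21 days (2395 is not a leap year).
Residual: 92 days.
Total: 822 days.
822 mod 7 = 3, so 3 days after Saturday is Tuesday.

Tuesday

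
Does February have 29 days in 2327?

No

2327 is not a leap year.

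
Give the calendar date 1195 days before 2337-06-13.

2334-03-06

Count 1195 days before June 13, 2337:
Day-of-year of March 6, 2334: 65.
Day-of-year of June 13, 2337: 164.
2334 has 365 days, so 365 − 65 = 300 days remain in 2334.
Full years: 2335: 365; 2336: 366. Sum = 731.
Total: 300 + 731 + 164 = 1195 days.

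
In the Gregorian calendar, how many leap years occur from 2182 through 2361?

Years divisible by 4: 2184, 2188, …, 2360 — 45 in all.
Of these, 2200, 2300 are divisible by 100 but not 400, so not leap.
Leap years: 45 − 2 = 43.

43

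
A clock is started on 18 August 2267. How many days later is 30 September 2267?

August 2267: 31 − 18 = 13 days remain.
September 1–30, 2267: 30 days.
Total: 13 + 30 = 43 days.

43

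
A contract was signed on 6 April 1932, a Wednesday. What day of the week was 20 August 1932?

April 1932: 30 − 6 = 24 days remain.
Then May (31), June (30), July (31): 31 + 30 + 31 = 92 days.
August 1–20, 1932: 20 days.
Total: 24 + 92 + 20 = 136 days.
136 mod 7 = 3, so 3 days after Wednesday is Saturday.

Saturday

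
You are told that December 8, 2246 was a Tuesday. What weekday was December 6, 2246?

Count forward from the earlier date (December 6, 2246) to the later (December 8, 2246):
Within December 2246: 8 − 6 = 2 days.
2 mod 7 = 2, so 2 days before Tuesday is Sunday.

Sunday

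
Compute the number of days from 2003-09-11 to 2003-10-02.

September 2003: 30 − 11 = 19 days remain.
October 1–2, 2003: 2 days.
Total: 19 + 2 = 21 days.

21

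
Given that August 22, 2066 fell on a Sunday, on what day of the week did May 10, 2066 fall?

Monday

Count forward from the earlier date (May 10, 2066) to the later (August 22, 2066):
May 2066: 31 − 10 = 21 days remain.
Then June (30), July (31): 30 + 31 = 61 days.
August 1–22, 2066: 22 days.
Total: 21 + 61 + 22 = 104 days.
104 mod 7 = 6, so 6 days before Sunday is Monday.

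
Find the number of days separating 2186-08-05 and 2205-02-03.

6756

Day-of-year of August 5, 2186: 217.
Day-of-year of February 3, 2205: 34.
2186 has 365 days, so 365 − 217 = 148 days remain in 2186.
Full years 2187–2204: 14 common + 4 leap = 14×365 + 4×366 = 6574 days.
Total: 148 + 6574 + 34 = 6756 days.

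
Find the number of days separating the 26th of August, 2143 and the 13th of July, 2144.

August 2143: 31 − 26 = 5 days remain.
Then 10 full months totalling 304 days.
July 1–13, 2144: 13 days.
Residual: 322 days.
Total: 322 days.

322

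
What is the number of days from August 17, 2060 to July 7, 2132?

26256

Day-of-year of August 17, 2060: 230.
Day-of-year of July 7, 2132: 189.
2060 has 366 days, so 366 − 230 = 136 days remain in 2060.
Full years 2061–2131: 55 common + 16 leap = 55×365 + 16×366 = 25931 days.
Total: 136 + 25931 + 189 = 26256 days.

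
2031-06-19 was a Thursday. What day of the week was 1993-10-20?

Wednesday

Count forward from the earlier date (October 20, 1993) to the later (June 19, 2031):
From October 20, 1993 to October 20, 2030: 37 years, of which 9 contain a Feb 29 — 28×365 + 9×366 = 13514 days.
(2000 is a leap year (divisible by 400).)
October 2030: 31 − 20 = 11 days remain.
Then November (30), December (31), January (31), February 2031 (28), March (31), April (30), May (31): 30 + 31 + 31 + 28 + 31 + 30 + 31 = 212 days.
June 1–19, 2031: 19 days.
Residual: 242 days.
Total: 13756 days.
13756 mod 7 = 1, so 1 day before Thursday is Wednesday.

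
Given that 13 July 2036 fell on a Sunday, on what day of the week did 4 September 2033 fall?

Count forward from the earlier date (September 4, 2033) to the later (July 13, 2036):
Day-of-year of September 4, 2033: 247.
Day-of-year of July 13, 2036: 195.
2033 has 365 days, so 365 − 247 = 118 days remain in 2033.
Full years: 2034: 365; 2035: 365. Sum = 730.
Total: 118 + 730 + 195 = 1043 days.
1043 is a multiple of 7, so 4 September 2033 falls on the same weekday: Sunday.

Sunday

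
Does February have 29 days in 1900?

No

1900 is not a leap year (divisible by 100 but not 400).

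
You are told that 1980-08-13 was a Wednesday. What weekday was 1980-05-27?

Tuesday

Count forward from the earlier date (May 27, 1980) to the later (August 13, 1980):
May 1980: 31 − 27 = 4 days remain.
Then June (30), July (31): 30 + 31 = 61 days.
August 1–13, 1980: 13 days.
Total: 4 + 61 + 13 = 78 days.
78 mod 7 = 1, so 1 day before Wednesday is Tuesday.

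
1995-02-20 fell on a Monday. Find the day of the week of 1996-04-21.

Sunday

February 20, 1995 → February 20, 1996: 365 days.
February 1996: 29 − 20 = 9 days remain (1996 is a leap year, so February has 29 days).
Then March (31): 31 days.
April 1–21, 1996: 21 days.
Residual: 61 days.
Total: 426 days.
426 mod 7 = 6, so 6 days after Monday is Sunday.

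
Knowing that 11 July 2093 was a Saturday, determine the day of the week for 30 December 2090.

Count forward from the earlier date (December 30, 2090) to the later (July 11, 2093):
December 30, 2090 → December 30, 2091: 365 days.
December 30, 2091 → December 30, 2092: 366 days (2092 is a leap year).
December 2092: 31 − 30 = 1 day remains.
Then January (31), February 2093 (28), March (31), April (30), May (31), June (30): 31 + 28 + 31 + 30 + 31 + 30 = 181 days.
July 1–11, 2093: 11 days.
Residual: 193 days.
Total: 924 days.
924 is a multiple of 7, so 30 December 2090 falls on the same weekday: Saturday.

Saturday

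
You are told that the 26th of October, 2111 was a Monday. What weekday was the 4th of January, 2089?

Count forward from the earlier date (January 4, 2089) to the later (October 26, 2111):
Day-of-year of January 4, 2089: 4.
Day-of-year of October 26, 2111: 299.
2089 has 365 days, so 365 − 4 = 361 days remain in 2089.
Full years 2090–2110: 17 common + 4 leap = 17×365 + 4×366 = 7669 days.
Total: 361 + 7669 + 299 = 8329 days.
8329 mod 7 = 6, so 6 days before Monday is Tuesday.

Tuesday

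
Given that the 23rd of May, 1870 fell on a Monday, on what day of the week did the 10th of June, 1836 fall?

Friday

Count forward from the earlier date (June 10, 1836) to the later (May 23, 1870):
Day-of-year of June 10, 1836: 162.
Day-of-year of May 23, 1870: 143.
1836 has 366 days, so 366 − 162 = 204 days remain in 1836.
Full years 1837–1869: 25 common + 8 leap = 25×365 + 8×366 = 12053 days.
Total: 204 + 12053 + 143 = 12400 days.
12400 mod 7 = 3, so 3 days before Monday is Friday.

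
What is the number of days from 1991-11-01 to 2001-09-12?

3603

Day-of-year of November 1, 1991: 305.
Day-of-year of September 12, 2001: 255.
1991 has 365 days, so 365 − 305 = 60 days remain in 1991.
Full years 1992–2000: 6 common + 3 leap = 6×365 + 3×366 = 3288 days.
Total: 60 + 3288 + 255 = 3603 days.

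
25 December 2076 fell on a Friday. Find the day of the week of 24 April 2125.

From December 25, 2076 to December 25, 2124: 48 years, of which 11 contain a Feb 29 — 37×365 + 11×366 = 17531 days.
(2100 is not a leap year (divisible by 100 but not 400).)
December 2124: 31 − 25 = 6 days remain.
Then January (31), February 2125 (28), March (31): 31 + 28 + 31 = 90 days.
April 1–24, 2125: 24 days.
Residual: 120 days.
Total: 17651 days.
17651 mod 7 = 4, so 4 days after Friday is Tuesday.

Tuesday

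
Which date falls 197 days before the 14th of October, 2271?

the 31st of March, 2271

Count 197 days before October 14, 2271:
March 2271: 31 − 31 = 0 days remain.
Then April (30), May (31), June (30), July (31), August (31), September (30): 30 + 31 + 30 + 31 + 31 + 30 = 183 days.
October 1–14, 2271: 14 days.
Total: 0 + 183 + 14 = 197 days.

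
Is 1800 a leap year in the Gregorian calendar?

No

1800 is not a leap year (divisible by 100 but not 400).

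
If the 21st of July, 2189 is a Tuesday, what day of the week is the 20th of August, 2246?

Day-of-year of July 21, 2189: 202.
Day-of-year of August 20, 2246: 232.
2189 has 365 days, so 365 − 202 = 163 days remain in 2189.
Full years 2190–2245: 43 common + 13 leap = 43×365 + 13×366 = 20453 days.
Total: 163 + 20453 + 232 = 20848 days.
20848 mod 7 = 2, so 2 days after Tuesday is Thursday.

Thursday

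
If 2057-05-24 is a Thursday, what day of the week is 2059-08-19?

May 24, 2057 → May 24, 2058: 365 days.
May 24, 2058 → May 24, 2059: 365 days.
May 2059: 31 − 24 = 7 days remain.
Then June (30), July (31): 30 + 31 = 61 days.
August 1–19, 2059: 19 days.
Residual: 87 days.
Total: 817 days.
817 mod 7 = 5, so 5 days after Thursday is Tuesday.

Tuesday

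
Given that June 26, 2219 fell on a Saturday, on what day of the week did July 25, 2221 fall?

June 26, 2219 → June 26, 2220: 366 days (2220 is a leap year).
June 26, 2220 → June 26, 2221: 365 days.
June 2221: 30 − 26 = 4 days remain.
July 1–25, 2221: 25 days.
Residual: 29 days.
Total: 760 days.
760 mod 7 = 4, so 4 days after Saturday is Wednesday.

Wednesday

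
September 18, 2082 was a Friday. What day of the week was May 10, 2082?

Sunday

Count forward from the earlier date (May 10, 2082) to the later (September 18, 2082):
May 2082: 31 − 10 = 21 days remain.
Then June (30), July (31), August (31): 30 + 31 + 31 = 92 days.
September 1–18, 2082: 18 days.
Total: 21 + 92 + 18 = 131 days.
131 mod 7 = 5, so 5 days before Friday is Sunday.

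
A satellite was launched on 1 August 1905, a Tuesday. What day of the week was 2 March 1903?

Count forward from the earlier date (March 2, 1903) to the later (August 1, 1905):
Day-of-year of March 2, 1903: 61.
Day-of-year of August 1, 1905: 213.
1903 has 365 days, so 365 − 61 = 304 days remain in 1903.
Full years: 1904: 366. Sum = 366.
Total: 304 + 366 + 213 = 883 days.
883 mod 7 = 1, so 1 day before Tuesday is Monday.

Monday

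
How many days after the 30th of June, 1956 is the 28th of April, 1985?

10529

Day-of-year of June 30, 1956: 182.
Day-of-year of April 28, 1985: 118.
1956 has 366 days, so 366 − 182 = 184 days remain in 1956.
Full years 1957–1984: 21 common + 7 leap = 21×365 + 7×366 = 10227 days.
Total: 184 + 10227 + 118 = 10529 days.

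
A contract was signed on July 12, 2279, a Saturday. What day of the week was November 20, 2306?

Tuesday

From July 12, 2279 to July 12, 2306: 27 years, of which 6 contain a Feb 29 — 21×365 + 6×366 = 9861 days.
(2300 is not a leap year (divisible by 100 but not 400).)
July 2306: 31 − 12 = 19 days remain.
Then August (31), September (30), October (31): 31 + 30 + 31 = 92 days.
November 1–20, 2306: 20 days.
Residual: 131 days.
Total: 9992 days.
9992 mod 7 = 3, so 3 days after Saturday is Tuesday.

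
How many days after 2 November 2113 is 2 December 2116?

1126

Day-of-year of November 2, 2113: 306.
Day-of-year of December 2, 2116: 337.
2113 has 365 days, so 365 − 306 = 59 days remain in 2113.
Full years: 2114: 365; 2115: 365. Sum = 730.
Total: 59 + 730 + 337 = 1126 days.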